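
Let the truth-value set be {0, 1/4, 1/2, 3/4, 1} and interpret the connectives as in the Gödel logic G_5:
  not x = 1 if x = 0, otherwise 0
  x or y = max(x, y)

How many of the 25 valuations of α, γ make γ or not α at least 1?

value 1: 9 assignments (counts)
value 3/4: 4 assignments
value 1/2: 4 assignments
value 1/4: 4 assignments
value 0: 4 assignments
So 9 of the 25 assignments meet the threshold.

9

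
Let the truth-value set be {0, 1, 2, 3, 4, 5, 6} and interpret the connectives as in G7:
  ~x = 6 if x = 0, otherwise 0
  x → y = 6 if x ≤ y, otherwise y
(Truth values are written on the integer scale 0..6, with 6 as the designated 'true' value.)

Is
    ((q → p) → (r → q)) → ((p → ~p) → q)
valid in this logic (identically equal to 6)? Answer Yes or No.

Counterexample: take p = 0, q = 0, r = 0.
q → p = 0 → 0 = 6
r → q = 0 → 0 = 6
(q → p) → (r → q) = 6 → 6 = 6
~p = ~0 = 6
p → ~p = 0 → 6 = 6
(p → ~p) → q = 6 → 0 = 0
((q → p) → (r → q)) → ((p → ~p) → q) = 6 → 0 = 0
This gives 0 ≠ 6.

No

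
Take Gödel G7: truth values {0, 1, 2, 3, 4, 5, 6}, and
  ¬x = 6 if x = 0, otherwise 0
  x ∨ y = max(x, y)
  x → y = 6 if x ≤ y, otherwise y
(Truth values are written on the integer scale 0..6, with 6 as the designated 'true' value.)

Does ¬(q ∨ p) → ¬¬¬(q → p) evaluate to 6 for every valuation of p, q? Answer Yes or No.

Counterexample: take p = 0, q = 0.
q ∨ p = 0 ∨ 0 = 0
¬(q ∨ p) = ¬0 = 6
q → p = 0 → 0 = 6
¬(q → p) = ¬6 = 0
¬¬(q → p) = ¬0 = 6
¬¬¬(q → p) = ¬6 = 0
¬(q ∨ p) → ¬¬¬(q → p) = 6 → 0 = 0
This gives 0 ≠ 6.

No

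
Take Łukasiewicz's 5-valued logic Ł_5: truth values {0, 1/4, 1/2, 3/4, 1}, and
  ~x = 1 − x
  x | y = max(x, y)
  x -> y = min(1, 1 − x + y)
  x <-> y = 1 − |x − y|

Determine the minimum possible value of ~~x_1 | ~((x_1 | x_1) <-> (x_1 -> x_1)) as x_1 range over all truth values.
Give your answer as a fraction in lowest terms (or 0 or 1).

1/2

Take x_1 = 1/2:
~x_1 = ~1/2 = 1/2
~~x_1 = ~1/2 = 1/2
x_1 | x_1 = 1/2 | 1/2 = 1/2
x_1 -> x_1 = 1/2 -> 1/2 = 1
(x_1 | x_1) <-> (x_1 -> x_1) = 1/2 <-> 1 = 1/2
~((x_1 | x_1) <-> (x_1 -> x_1)) = ~1/2 = 1/2
~~x_1 | ~((x_1 | x_1) <-> (x_1 -> x_1)) = 1/2 | 1/2 = 1/2
No assignment yields a value below 1/2, so this is the minimum.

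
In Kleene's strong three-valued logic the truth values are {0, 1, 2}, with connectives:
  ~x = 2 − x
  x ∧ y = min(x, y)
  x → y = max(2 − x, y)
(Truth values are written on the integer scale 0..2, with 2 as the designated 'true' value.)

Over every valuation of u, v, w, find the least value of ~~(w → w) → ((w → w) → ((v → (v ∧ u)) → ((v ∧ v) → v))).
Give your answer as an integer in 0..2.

Take u = 0, v = 1, w = 0:
w → w = 0 → 0 = 2
~(w → w) = ~2 = 0
~~(w → w) = ~0 = 2
w → w = 0 → 0 = 2
v ∧ u = 1 ∧ 0 = 0
v → (v ∧ u) = 1 → 0 = 1
v ∧ v = 1 ∧ 1 = 1
(v ∧ v) → v = 1 → 1 = 1
(v → (v ∧ u)) → ((v ∧ v) → v) = 1 → 1 = 1
(w → w) → ((v → (v ∧ u)) → ((v ∧ v) → v)) = 2 → 1 = 1
~~(w → w) → ((w → w) → ((v → (v ∧ u)) → ((v ∧ v) → v))) = 2 → 1 = 1
No assignment yields a value below 1, so this is the minimum.

1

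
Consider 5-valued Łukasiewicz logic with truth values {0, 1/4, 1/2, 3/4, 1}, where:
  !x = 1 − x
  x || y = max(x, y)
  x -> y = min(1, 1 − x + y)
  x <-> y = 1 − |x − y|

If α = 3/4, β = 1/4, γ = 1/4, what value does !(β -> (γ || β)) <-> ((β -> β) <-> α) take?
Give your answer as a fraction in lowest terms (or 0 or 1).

1/4

γ || β = 1/4 || 1/4 = 1/4
β -> (γ || β) = 1/4 -> 1/4 = 1
!(β -> (γ || β)) = !1 = 0
β -> β = 1/4 -> 1/4 = 1
(β -> β) <-> α = 1 <-> 3/4 = 3/4
!(β -> (γ || β)) <-> ((β -> β) <-> α) = 0 <-> 3/4 = 1/4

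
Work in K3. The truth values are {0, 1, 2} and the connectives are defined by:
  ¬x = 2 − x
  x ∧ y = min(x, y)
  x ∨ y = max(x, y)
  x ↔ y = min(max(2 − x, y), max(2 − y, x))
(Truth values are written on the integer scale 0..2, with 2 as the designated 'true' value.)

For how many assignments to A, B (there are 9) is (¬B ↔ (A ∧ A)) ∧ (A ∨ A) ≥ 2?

A = 0, B = 0 ↦ 0  <
A = 0, B = 1 ↦ 0  <
A = 0, B = 2 ↦ 0  <
A = 1, B = 0 ↦ 1  <
A = 1, B = 1 ↦ 1  <
A = 1, B = 2 ↦ 1  <
A = 2, B = 0 ↦ 2  ≥
A = 2, B = 1 ↦ 1  <
A = 2, B = 2 ↦ 0  <
So 1 of the 9 assignments meets the threshold.

1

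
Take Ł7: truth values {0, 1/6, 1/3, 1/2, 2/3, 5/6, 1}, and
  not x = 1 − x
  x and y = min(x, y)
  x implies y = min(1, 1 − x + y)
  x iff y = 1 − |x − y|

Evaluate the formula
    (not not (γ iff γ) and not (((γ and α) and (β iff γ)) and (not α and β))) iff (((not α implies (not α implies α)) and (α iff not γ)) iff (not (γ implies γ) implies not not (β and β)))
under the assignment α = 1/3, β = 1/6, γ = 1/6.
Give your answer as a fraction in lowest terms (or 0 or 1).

γ iff γ = 1/6 iff 1/6 = 1
not (γ iff γ) = not 1 = 0
not not (γ iff γ) = not 0 = 1
γ and α = 1/6 and 1/3 = 1/6
β iff γ = 1/6 iff 1/6 = 1
(γ and α) and (β iff γ) = 1/6 and 1 = 1/6
not α = not 1/3 = 2/3
not α and β = 2/3 and 1/6 = 1/6
((γ and α) and (β iff γ)) and (not α and β) = 1/6 and 1/6 = 1/6
not (((γ and α) and (β iff γ)) and (not α and β)) = not 1/6 = 5/6
not not (γ iff γ) and not (((γ and α) and (β iff γ)) and (not α and β)) = 1 and 5/6 = 5/6
not α = not 1/3 = 2/3
not α = not 1/3 = 2/3
not α implies α = 2/3 implies 1/3 = 2/3
not α implies (not α implies α) = 2/3 implies 2/3 = 1
not γ = not 1/6 = 5/6
α iff not γ = 1/3 iff 5/6 = 1/2
(not α implies (not α implies α)) and (α iff not γ) = 1 and 1/2 = 1/2
γ implies γ = 1/6 implies 1/6 = 1
not (γ implies γ) = not 1 = 0
β and β = 1/6 and 1/6 = 1/6
not (β and β) = not 1/6 = 5/6
not not (β and β) = not 5/6 = 1/6
not (γ implies γ) implies not not (β and β) = 0 implies 1/6 = 1
((not α implies (not α implies α)) and (α iff not γ)) iff (not (γ implies γ) implies not not (β and β)) = 1/2 iff 1 = 1/2
(not not (γ iff γ) and not (((γ and α) and (β iff γ)) and (not α and β))) iff (((not α implies (not α implies α)) and (α iff not γ)) iff (not (γ implies γ) implies not not (β and β))) = 5/6 iff 1/2 = 2/3

2/3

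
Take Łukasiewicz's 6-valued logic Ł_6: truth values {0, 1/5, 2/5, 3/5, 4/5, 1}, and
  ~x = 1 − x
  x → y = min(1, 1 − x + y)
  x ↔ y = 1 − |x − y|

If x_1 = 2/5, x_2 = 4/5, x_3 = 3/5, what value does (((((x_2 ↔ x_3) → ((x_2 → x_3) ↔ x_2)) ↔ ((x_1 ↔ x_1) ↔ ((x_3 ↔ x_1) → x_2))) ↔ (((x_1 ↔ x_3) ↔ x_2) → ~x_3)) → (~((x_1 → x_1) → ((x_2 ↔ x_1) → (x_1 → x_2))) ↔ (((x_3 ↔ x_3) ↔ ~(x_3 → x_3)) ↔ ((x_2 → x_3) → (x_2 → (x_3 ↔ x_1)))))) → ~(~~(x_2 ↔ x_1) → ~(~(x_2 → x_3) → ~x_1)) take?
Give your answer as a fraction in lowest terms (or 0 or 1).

3/5

x_2 ↔ x_3 = 4/5 ↔ 3/5 = 4/5
x_2 → x_3 = 4/5 → 3/5 = 4/5
(x_2 → x_3) ↔ x_2 = 4/5 ↔ 4/5 = 1
(x_2 ↔ x_3) → ((x_2 → x_3) ↔ x_2) = 4/5 → 1 = 1
x_1 ↔ x_1 = 2/5 ↔ 2/5 = 1
x_3 ↔ x_1 = 3/5 ↔ 2/5 = 4/5
(x_3 ↔ x_1) → x_2 = 4/5 → 4/5 = 1
(x_1 ↔ x_1) ↔ ((x_3 ↔ x_1) → x_2) = 1 ↔ 1 = 1
((x_2 ↔ x_3) → ((x_2 → x_3) ↔ x_2)) ↔ ((x_1 ↔ x_1) ↔ ((x_3 ↔ x_1) → x_2)) = 1 ↔ 1 = 1
x_1 ↔ x_3 = 2/5 ↔ 3/5 = 4/5
(x_1 ↔ x_3) ↔ x_2 = 4/5 ↔ 4/5 = 1
~x_3 = ~3/5 = 2/5
((x_1 ↔ x_3) ↔ x_2) → ~x_3 = 1 → 2/5 = 2/5
(((x_2 ↔ x_3) → ((x_2 → x_3) ↔ x_2)) ↔ ((x_1 ↔ x_1) ↔ ((x_3 ↔ x_1) → x_2))) ↔ (((x_1 ↔ x_3) ↔ x_2) → ~x_3) = 1 ↔ 2/5 = 2/5
x_1 → x_1 = 2/5 → 2/5 = 1
x_2 ↔ x_1 = 4/5 ↔ 2/5 = 3/5
x_1 → x_2 = 2/5 → 4/5 = 1
(x_2 ↔ x_1) → (x_1 → x_2) = 3/5 → 1 = 1
(x_1 → x_1) → ((x_2 ↔ x_1) → (x_1 → x_2)) = 1 → 1 = 1
~((x_1 → x_1) → ((x_2 ↔ x_1) → (x_1 → x_2))) = ~1 = 0
x_3 ↔ x_3 = 3/5 ↔ 3/5 = 1
x_3 → x_3 = 3/5 → 3/5 = 1
~(x_3 → x_3) = ~1 = 0
(x_3 ↔ x_3) ↔ ~(x_3 → x_3) = 1 ↔ 0 = 0
x_2 → x_3 = 4/5 → 3/5 = 4/5
x_3 ↔ x_1 = 3/5 ↔ 2/5 = 4/5
x_2 → (x_3 ↔ x_1) = 4/5 → 4/5 = 1
(x_2 → x_3) → (x_2 → (x_3 ↔ x_1)) = 4/5 → 1 = 1
((x_3 ↔ x_3) ↔ ~(x_3 → x_3)) ↔ ((x_2 → x_3) → (x_2 → (x_3 ↔ x_1))) = 0 ↔ 1 = 0
~((x_1 → x_1) → ((x_2 ↔ x_1) → (x_1 → x_2))) ↔ (((x_3 ↔ x_3) ↔ ~(x_3 → x_3)) ↔ ((x_2 → x_3) → (x_2 → (x_3 ↔ x_1)))) = 0 ↔ 0 = 1
((((x_2 ↔ x_3) → ((x_2 → x_3) ↔ x_2)) ↔ ((x_1 ↔ x_1) ↔ ((x_3 ↔ x_1) → x_2))) ↔ (((x_1 ↔ x_3) ↔ x_2) → ~x_3)) → (~((x_1 → x_1) → ((x_2 ↔ x_1) → (x_1 → x_2))) ↔ (((x_3 ↔ x_3) ↔ ~(x_3 → x_3)) ↔ ((x_2 → x_3) → (x_2 → (x_3 ↔ x_1))))) = 2/5 → 1 = 1
x_2 ↔ x_1 = 4/5 ↔ 2/5 = 3/5
~(x_2 ↔ x_1) = ~3/5 = 2/5
~~(x_2 ↔ x_1) = ~2/5 = 3/5
x_2 → x_3 = 4/5 → 3/5 = 4/5
~(x_2 → x_3) = ~4/5 = 1/5
~x_1 = ~2/5 = 3/5
~(x_2 → x_3) → ~x_1 = 1/5 → 3/5 = 1
~(~(x_2 → x_3) → ~x_1) = ~1 = 0
~~(x_2 ↔ x_1) → ~(~(x_2 → x_3) → ~x_1) = 3/5 → 0 = 2/5
~(~~(x_2 ↔ x_1) → ~(~(x_2 → x_3) → ~x_1)) = ~2/5 = 3/5
(((((x_2 ↔ x_3) → ((x_2 → x_3) ↔ x_2)) ↔ ((x_1 ↔ x_1) ↔ ((x_3 ↔ x_1) → x_2))) ↔ (((x_1 ↔ x_3) ↔ x_2) → ~x_3)) → (~((x_1 → x_1) → ((x_2 ↔ x_1) → (x_1 → x_2))) ↔ (((x_3 ↔ x_3) ↔ ~(x_3 → x_3)) ↔ ((x_2 → x_3) → (x_2 → (x_3 ↔ x_1)))))) → ~(~~(x_2 ↔ x_1) → ~(~(x_2 → x_3) → ~x_1)) = 1 → 3/5 = 3/5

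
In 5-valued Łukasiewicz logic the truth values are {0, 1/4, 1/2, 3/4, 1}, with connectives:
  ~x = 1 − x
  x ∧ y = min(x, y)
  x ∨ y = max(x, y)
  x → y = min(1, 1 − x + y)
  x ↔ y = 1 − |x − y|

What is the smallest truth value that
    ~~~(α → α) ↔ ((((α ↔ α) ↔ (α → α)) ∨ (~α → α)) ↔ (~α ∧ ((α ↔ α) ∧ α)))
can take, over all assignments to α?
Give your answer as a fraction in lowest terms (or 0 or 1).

Take α = 1/2:
α → α = 1/2 → 1/2 = 1
~(α → α) = ~1 = 0
~~(α → α) = ~0 = 1
~~~(α → α) = ~1 = 0
α ↔ α = 1/2 ↔ 1/2 = 1
α → α = 1/2 → 1/2 = 1
(α ↔ α) ↔ (α → α) = 1 ↔ 1 = 1
~α = ~1/2 = 1/2
~α → α = 1/2 → 1/2 = 1
((α ↔ α) ↔ (α → α)) ∨ (~α → α) = 1 ∨ 1 = 1
~α = ~1/2 = 1/2
α ↔ α = 1/2 ↔ 1/2 = 1
(α ↔ α) ∧ α = 1 ∧ 1/2 = 1/2
~α ∧ ((α ↔ α) ∧ α) = 1/2 ∧ 1/2 = 1/2
(((α ↔ α) ↔ (α → α)) ∨ (~α → α)) ↔ (~α ∧ ((α ↔ α) ∧ α)) = 1 ↔ 1/2 = 1/2
~~~(α → α) ↔ ((((α ↔ α) ↔ (α → α)) ∨ (~α → α)) ↔ (~α ∧ ((α ↔ α) ∧ α))) = 0 ↔ 1/2 = 1/2
No assignment yields a value below 1/2, so this is the minimum.

1/2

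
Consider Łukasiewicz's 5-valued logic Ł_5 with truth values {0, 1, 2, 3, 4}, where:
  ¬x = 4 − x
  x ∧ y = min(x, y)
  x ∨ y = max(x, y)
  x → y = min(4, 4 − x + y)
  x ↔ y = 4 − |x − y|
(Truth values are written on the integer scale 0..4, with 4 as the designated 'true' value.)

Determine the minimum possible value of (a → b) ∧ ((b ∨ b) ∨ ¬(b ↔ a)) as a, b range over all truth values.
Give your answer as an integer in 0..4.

Take a = 0, b = 0:
a → b = 0 → 0 = 4
b ∨ b = 0 ∨ 0 = 0
b ↔ a = 0 ↔ 0 = 4
¬(b ↔ a) = ¬4 = 0
(b ∨ b) ∨ ¬(b ↔ a) = 0 ∨ 0 = 0
(a → b) ∧ ((b ∨ b) ∨ ¬(b ↔ a)) = 4 ∧ 0 = 0
No assignment yields a value below 0, so this is the minimum.

0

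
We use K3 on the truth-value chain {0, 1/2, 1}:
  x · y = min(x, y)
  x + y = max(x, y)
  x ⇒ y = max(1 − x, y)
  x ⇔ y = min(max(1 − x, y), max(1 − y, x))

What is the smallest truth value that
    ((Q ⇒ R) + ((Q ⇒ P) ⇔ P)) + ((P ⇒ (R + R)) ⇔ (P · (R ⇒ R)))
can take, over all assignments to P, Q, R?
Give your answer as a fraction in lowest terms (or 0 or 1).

Take P = 0, Q = 1/2, R = 0:
Q ⇒ R = 1/2 ⇒ 0 = 1/2
Q ⇒ P = 1/2 ⇒ 0 = 1/2
(Q ⇒ P) ⇔ P = 1/2 ⇔ 0 = 1/2
(Q ⇒ R) + ((Q ⇒ P) ⇔ P) = 1/2 + 1/2 = 1/2
R + R = 0 + 0 = 0
P ⇒ (R + R) = 0 ⇒ 0 = 1
R ⇒ R = 0 ⇒ 0 = 1
P · (R ⇒ R) = 0 · 1 = 0
(P ⇒ (R + R)) ⇔ (P · (R ⇒ R)) = 1 ⇔ 0 = 0
((Q ⇒ R) + ((Q ⇒ P) ⇔ P)) + ((P ⇒ (R + R)) ⇔ (P · (R ⇒ R))) = 1/2 + 0 = 1/2
No assignment yields a value below 1/2, so this is the minimum.

1/2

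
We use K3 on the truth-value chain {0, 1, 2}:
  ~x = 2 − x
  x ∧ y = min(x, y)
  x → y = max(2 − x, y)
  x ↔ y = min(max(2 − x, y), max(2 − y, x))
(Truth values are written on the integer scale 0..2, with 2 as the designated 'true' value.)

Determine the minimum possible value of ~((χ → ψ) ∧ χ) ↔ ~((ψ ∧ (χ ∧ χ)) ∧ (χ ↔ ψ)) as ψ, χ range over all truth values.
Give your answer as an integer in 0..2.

1

Take ψ = 0, χ = 1:
χ → ψ = 1 → 0 = 1
(χ → ψ) ∧ χ = 1 ∧ 1 = 1
~((χ → ψ) ∧ χ) = ~1 = 1
χ ∧ χ = 1 ∧ 1 = 1
ψ ∧ (χ ∧ χ) = 0 ∧ 1 = 0
χ ↔ ψ = 1 ↔ 0 = 1
(ψ ∧ (χ ∧ χ)) ∧ (χ ↔ ψ) = 0 ∧ 1 = 0
~((ψ ∧ (χ ∧ χ)) ∧ (χ ↔ ψ)) = ~0 = 2
~((χ → ψ) ∧ χ) ↔ ~((ψ ∧ (χ ∧ χ)) ∧ (χ ↔ ψ)) = 1 ↔ 2 = 1
No assignment yields a value below 1, so this is the minimum.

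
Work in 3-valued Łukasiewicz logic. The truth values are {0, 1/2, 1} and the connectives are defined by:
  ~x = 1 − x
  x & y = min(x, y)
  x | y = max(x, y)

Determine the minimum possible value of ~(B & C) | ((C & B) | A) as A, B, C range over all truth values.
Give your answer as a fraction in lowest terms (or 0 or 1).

1/2

Take A = 0, B = 1/2, C = 1/2:
B & C = 1/2 & 1/2 = 1/2
~(B & C) = ~1/2 = 1/2
C & B = 1/2 & 1/2 = 1/2
(C & B) | A = 1/2 | 0 = 1/2
~(B & C) | ((C & B) | A) = 1/2 | 1/2 = 1/2
No assignment yields a value below 1/2, so this is the minimum.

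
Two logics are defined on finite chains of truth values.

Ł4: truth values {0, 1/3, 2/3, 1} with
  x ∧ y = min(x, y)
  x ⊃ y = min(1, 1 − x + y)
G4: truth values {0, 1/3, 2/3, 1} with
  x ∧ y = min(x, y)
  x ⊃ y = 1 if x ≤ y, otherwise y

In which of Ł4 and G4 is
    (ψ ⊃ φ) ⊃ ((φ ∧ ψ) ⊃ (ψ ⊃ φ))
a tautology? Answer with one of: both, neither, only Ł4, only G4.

both

In Ł4: every assignment gives 1 — tautology.
In G4: every assignment gives 1 — tautology.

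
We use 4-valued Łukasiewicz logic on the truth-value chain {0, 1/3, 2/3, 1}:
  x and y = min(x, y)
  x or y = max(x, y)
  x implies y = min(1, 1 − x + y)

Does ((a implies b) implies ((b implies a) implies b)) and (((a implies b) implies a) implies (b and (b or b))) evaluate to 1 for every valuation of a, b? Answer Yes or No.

Counterexample: take a = 0, b = 0.
a implies b = 0 implies 0 = 1
b implies a = 0 implies 0 = 1
(b implies a) implies b = 1 implies 0 = 0
(a implies b) implies ((b implies a) implies b) = 1 implies 0 = 0
a implies b = 0 implies 0 = 1
(a implies b) implies a = 1 implies 0 = 0
b or b = 0 or 0 = 0
b and (b or b) = 0 and 0 = 0
((a implies b) implies a) implies (b and (b or b)) = 0 implies 0 = 1
((a implies b) implies ((b implies a) implies b)) and (((a implies b) implies a) implies (b and (b or b))) = 0 and 1 = 0
This gives 0 ≠ 1.

No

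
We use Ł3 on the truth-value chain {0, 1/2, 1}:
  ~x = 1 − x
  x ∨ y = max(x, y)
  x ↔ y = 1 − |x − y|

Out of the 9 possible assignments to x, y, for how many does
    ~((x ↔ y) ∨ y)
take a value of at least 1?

1

x = 0, y = 0 ↦ 0  <
x = 0, y = 1/2 ↦ 1/2  <
x = 0, y = 1 ↦ 0  <
x = 1/2, y = 0 ↦ 1/2  <
x = 1/2, y = 1/2 ↦ 0  <
x = 1/2, y = 1 ↦ 0  <
x = 1, y = 0 ↦ 1  ≥
x = 1, y = 1/2 ↦ 1/2  <
x = 1, y = 1 ↦ 0  <
So 1 of the 9 assignments meets the threshold.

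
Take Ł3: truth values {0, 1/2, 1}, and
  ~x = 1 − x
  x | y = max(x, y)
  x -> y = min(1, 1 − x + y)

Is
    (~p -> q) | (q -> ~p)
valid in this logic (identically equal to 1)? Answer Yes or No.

p = 0, q = 0 ↦ 1
p = 0, q = 1/2 ↦ 1
p = 0, q = 1 ↦ 1
p = 1/2, q = 0 ↦ 1
p = 1/2, q = 1/2 ↦ 1
p = 1/2, q = 1 ↦ 1
p = 1, q = 0 ↦ 1
p = 1, q = 1/2 ↦ 1
p = 1, q = 1 ↦ 1
Every assignment gives a value ≥ 1.

Yes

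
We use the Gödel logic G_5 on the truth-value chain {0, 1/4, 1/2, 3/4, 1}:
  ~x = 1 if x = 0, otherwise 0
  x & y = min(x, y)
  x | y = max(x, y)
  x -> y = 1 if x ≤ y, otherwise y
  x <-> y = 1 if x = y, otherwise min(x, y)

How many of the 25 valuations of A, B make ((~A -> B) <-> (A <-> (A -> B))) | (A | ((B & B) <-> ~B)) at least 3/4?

value 1: 6 assignments (counts)
value 3/4: 5 assignments (counts)
value 1/2: 5 assignments
value 1/4: 5 assignments
value 0: 4 assignments
So 11 of the 25 assignments meet the threshold.

11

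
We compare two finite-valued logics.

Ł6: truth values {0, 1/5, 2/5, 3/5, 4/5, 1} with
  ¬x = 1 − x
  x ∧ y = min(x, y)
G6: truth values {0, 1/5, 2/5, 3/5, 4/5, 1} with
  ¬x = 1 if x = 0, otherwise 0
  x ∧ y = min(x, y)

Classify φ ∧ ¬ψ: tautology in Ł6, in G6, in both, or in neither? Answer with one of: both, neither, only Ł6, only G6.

In Ł6: at φ = 0, ψ = 0 the value is 0 — not a tautology.
In G6: at φ = 0, ψ = 0 the value is 0 — not a tautology.

neither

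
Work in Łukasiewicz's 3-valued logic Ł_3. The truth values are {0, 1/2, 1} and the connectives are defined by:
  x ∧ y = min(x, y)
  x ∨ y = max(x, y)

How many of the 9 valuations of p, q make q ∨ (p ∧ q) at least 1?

p = 0, q = 0 ↦ 0  <
p = 0, q = 1/2 ↦ 1/2  <
p = 0, q = 1 ↦ 1  ≥
p = 1/2, q = 0 ↦ 0  <
p = 1/2, q = 1/2 ↦ 1/2  <
p = 1/2, q = 1 ↦ 1  ≥
p = 1, q = 0 ↦ 0  <
p = 1, q = 1/2 ↦ 1/2  <
p = 1, q = 1 ↦ 1  ≥
So 3 of the 9 assignments meet the threshold.

3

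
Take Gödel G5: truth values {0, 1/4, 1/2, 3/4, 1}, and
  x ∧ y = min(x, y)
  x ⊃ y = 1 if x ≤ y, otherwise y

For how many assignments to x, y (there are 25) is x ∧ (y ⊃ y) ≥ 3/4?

value 1: 5 assignments (counts)
value 3/4: 5 assignments (counts)
value 1/2: 5 assignments
value 1/4: 5 assignments
value 0: 5 assignments
So 10 of the 25 assignments meet the threshold.

10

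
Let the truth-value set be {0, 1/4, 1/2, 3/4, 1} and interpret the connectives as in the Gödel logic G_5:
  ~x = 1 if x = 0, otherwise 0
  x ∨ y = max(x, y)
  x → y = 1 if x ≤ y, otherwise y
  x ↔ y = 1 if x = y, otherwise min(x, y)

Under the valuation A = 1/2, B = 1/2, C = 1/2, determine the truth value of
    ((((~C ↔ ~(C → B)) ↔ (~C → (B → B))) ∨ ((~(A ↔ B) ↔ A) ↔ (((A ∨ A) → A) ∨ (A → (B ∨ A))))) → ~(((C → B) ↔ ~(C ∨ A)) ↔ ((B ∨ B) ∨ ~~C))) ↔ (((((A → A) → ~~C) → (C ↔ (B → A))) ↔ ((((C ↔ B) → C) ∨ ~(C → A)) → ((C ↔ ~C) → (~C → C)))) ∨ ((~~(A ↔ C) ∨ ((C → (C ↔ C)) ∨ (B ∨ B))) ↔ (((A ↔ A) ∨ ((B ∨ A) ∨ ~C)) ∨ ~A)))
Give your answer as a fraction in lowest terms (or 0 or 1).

1

~C = ~1/2 = 0
C → B = 1/2 → 1/2 = 1
~(C → B) = ~1 = 0
~C ↔ ~(C → B) = 0 ↔ 0 = 1
~C = ~1/2 = 0
B → B = 1/2 → 1/2 = 1
~C → (B → B) = 0 → 1 = 1
(~C ↔ ~(C → B)) ↔ (~C → (B → B)) = 1 ↔ 1 = 1
A ↔ B = 1/2 ↔ 1/2 = 1
~(A ↔ B) = ~1 = 0
~(A ↔ B) ↔ A = 0 ↔ 1/2 = 0
A ∨ A = 1/2 ∨ 1/2 = 1/2
(A ∨ A) → A = 1/2 → 1/2 = 1
B ∨ A = 1/2 ∨ 1/2 = 1/2
A → (B ∨ A) = 1/2 → 1/2 = 1
((A ∨ A) → A) ∨ (A → (B ∨ A)) = 1 ∨ 1 = 1
(~(A ↔ B) ↔ A) ↔ (((A ∨ A) → A) ∨ (A → (B ∨ A))) = 0 ↔ 1 = 0
((~C ↔ ~(C → B)) ↔ (~C → (B → B))) ∨ ((~(A ↔ B) ↔ A) ↔ (((A ∨ A) → A) ∨ (A → (B ∨ A)))) = 1 ∨ 0 = 1
C → B = 1/2 → 1/2 = 1
C ∨ A = 1/2 ∨ 1/2 = 1/2
~(C ∨ A) = ~1/2 = 0
(C → B) ↔ ~(C ∨ A) = 1 ↔ 0 = 0
B ∨ B = 1/2 ∨ 1/2 = 1/2
~C = ~1/2 = 0
~~C = ~0 = 1
(B ∨ B) ∨ ~~C = 1/2 ∨ 1 = 1
((C → B) ↔ ~(C ∨ A)) ↔ ((B ∨ B) ∨ ~~C) = 0 ↔ 1 = 0
~(((C → B) ↔ ~(C ∨ A)) ↔ ((B ∨ B) ∨ ~~C)) = ~0 = 1
(((~C ↔ ~(C → B)) ↔ (~C → (B → B))) ∨ ((~(A ↔ B) ↔ A) ↔ (((A ∨ A) → A) ∨ (A → (B ∨ A))))) → ~(((C → B) ↔ ~(C ∨ A)) ↔ ((B ∨ B) ∨ ~~C)) = 1 → 1 = 1
A → A = 1/2 → 1/2 = 1
~C = ~1/2 = 0
~~C = ~0 = 1
(A → A) → ~~C = 1 → 1 = 1
B → A = 1/2 → 1/2 = 1
C ↔ (B → A) = 1/2 ↔ 1 = 1/2
((A → A) → ~~C) → (C ↔ (B → A)) = 1 → 1/2 = 1/2
C ↔ B = 1/2 ↔ 1/2 = 1
(C ↔ B) → C = 1 → 1/2 = 1/2
C → A = 1/2 → 1/2 = 1
~(C → A) = ~1 = 0
((C ↔ B) → C) ∨ ~(C → A) = 1/2 ∨ 0 = 1/2
~C = ~1/2 = 0
C ↔ ~C = 1/2 ↔ 0 = 0
~C = ~1/2 = 0
~C → C = 0 → 1/2 = 1
(C ↔ ~C) → (~C → C) = 0 → 1 = 1
(((C ↔ B) → C) ∨ ~(C → A)) → ((C ↔ ~C) → (~C → C)) = 1/2 → 1 = 1
(((A → A) → ~~C) → (C ↔ (B → A))) ↔ ((((C ↔ B) → C) ∨ ~(C → A)) → ((C ↔ ~C) → (~C → C))) = 1/2 ↔ 1 = 1/2
A ↔ C = 1/2 ↔ 1/2 = 1
~(A ↔ C) = ~1 = 0
~~(A ↔ C) = ~0 = 1
C ↔ C = 1/2 ↔ 1/2 = 1
C → (C ↔ C) = 1/2 → 1 = 1
B ∨ B = 1/2 ∨ 1/2 = 1/2
(C → (C ↔ C)) ∨ (B ∨ B) = 1 ∨ 1/2 = 1
~~(A ↔ C) ∨ ((C → (C ↔ C)) ∨ (B ∨ B)) = 1 ∨ 1 = 1
A ↔ A = 1/2 ↔ 1/2 = 1
B ∨ A = 1/2 ∨ 1/2 = 1/2
~C = ~1/2 = 0
(B ∨ A) ∨ ~C = 1/2 ∨ 0 = 1/2
(A ↔ A) ∨ ((B ∨ A) ∨ ~C) = 1 ∨ 1/2 = 1
~A = ~1/2 = 0
((A ↔ A) ∨ ((B ∨ A) ∨ ~C)) ∨ ~A = 1 ∨ 0 = 1
(~~(A ↔ C) ∨ ((C → (C ↔ C)) ∨ (B ∨ B))) ↔ (((A ↔ A) ∨ ((B ∨ A) ∨ ~C)) ∨ ~A) = 1 ↔ 1 = 1
((((A → A) → ~~C) → (C ↔ (B → A))) ↔ ((((C ↔ B) → C) ∨ ~(C → A)) → ((C ↔ ~C) → (~C → C)))) ∨ ((~~(A ↔ C) ∨ ((C → (C ↔ C)) ∨ (B ∨ B))) ↔ (((A ↔ A) ∨ ((B ∨ A) ∨ ~C)) ∨ ~A)) = 1/2 ∨ 1 = 1
((((~C ↔ ~(C → B)) ↔ (~C → (B → B))) ∨ ((~(A ↔ B) ↔ A) ↔ (((A ∨ A) → A) ∨ (A → (B ∨ A))))) → ~(((C → B) ↔ ~(C ∨ A)) ↔ ((B ∨ B) ∨ ~~C))) ↔ (((((A → A) → ~~C) → (C ↔ (B → A))) ↔ ((((C ↔ B) → C) ∨ ~(C → A)) → ((C ↔ ~C) → (~C → C)))) ∨ ((~~(A ↔ C) ∨ ((C → (C ↔ C)) ∨ (B ∨ B))) ↔ (((A ↔ A) ∨ ((B ∨ A) ∨ ~C)) ∨ ~A))) = 1 ↔ 1 = 1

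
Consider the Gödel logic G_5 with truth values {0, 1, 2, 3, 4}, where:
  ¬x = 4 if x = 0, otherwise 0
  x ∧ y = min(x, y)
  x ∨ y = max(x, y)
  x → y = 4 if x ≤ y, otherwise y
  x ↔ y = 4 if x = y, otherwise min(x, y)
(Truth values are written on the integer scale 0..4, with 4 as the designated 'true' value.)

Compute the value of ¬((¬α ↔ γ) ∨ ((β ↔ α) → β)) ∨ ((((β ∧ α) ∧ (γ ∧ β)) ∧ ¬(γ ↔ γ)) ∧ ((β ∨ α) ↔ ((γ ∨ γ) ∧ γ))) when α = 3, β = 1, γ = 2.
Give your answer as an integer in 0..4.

0

¬α = ¬3 = 0
¬α ↔ γ = 0 ↔ 2 = 0
β ↔ α = 1 ↔ 3 = 1
(β ↔ α) → β = 1 → 1 = 4
(¬α ↔ γ) ∨ ((β ↔ α) → β) = 0 ∨ 4 = 4
¬((¬α ↔ γ) ∨ ((β ↔ α) → β)) = ¬4 = 0
β ∧ α = 1 ∧ 3 = 1
γ ∧ β = 2 ∧ 1 = 1
(β ∧ α) ∧ (γ ∧ β) = 1 ∧ 1 = 1
γ ↔ γ = 2 ↔ 2 = 4
¬(γ ↔ γ) = ¬4 = 0
((β ∧ α) ∧ (γ ∧ β)) ∧ ¬(γ ↔ γ) = 1 ∧ 0 = 0
β ∨ α = 1 ∨ 3 = 3
γ ∨ γ = 2 ∨ 2 = 2
(γ ∨ γ) ∧ γ = 2 ∧ 2 = 2
(β ∨ α) ↔ ((γ ∨ γ) ∧ γ) = 3 ↔ 2 = 2
(((β ∧ α) ∧ (γ ∧ β)) ∧ ¬(γ ↔ γ)) ∧ ((β ∨ α) ↔ ((γ ∨ γ) ∧ γ)) = 0 ∧ 2 = 0
¬((¬α ↔ γ) ∨ ((β ↔ α) → β)) ∨ ((((β ∧ α) ∧ (γ ∧ β)) ∧ ¬(γ ↔ γ)) ∧ ((β ∨ α) ↔ ((γ ∨ γ) ∧ γ))) = 0 ∨ 0 = 0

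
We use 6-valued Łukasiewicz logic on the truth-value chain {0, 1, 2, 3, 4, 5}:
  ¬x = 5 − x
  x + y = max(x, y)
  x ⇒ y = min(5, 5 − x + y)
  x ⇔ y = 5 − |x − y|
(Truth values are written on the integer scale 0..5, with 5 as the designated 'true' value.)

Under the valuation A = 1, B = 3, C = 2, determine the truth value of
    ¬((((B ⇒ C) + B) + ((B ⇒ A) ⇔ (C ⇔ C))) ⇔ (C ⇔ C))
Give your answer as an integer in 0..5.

1

B ⇒ C = 3 ⇒ 2 = 4
(B ⇒ C) + B = 4 + 3 = 4
B ⇒ A = 3 ⇒ 1 = 3
C ⇔ C = 2 ⇔ 2 = 5
(B ⇒ A) ⇔ (C ⇔ C) = 3 ⇔ 5 = 3
((B ⇒ C) + B) + ((B ⇒ A) ⇔ (C ⇔ C)) = 4 + 3 = 4
C ⇔ C = 2 ⇔ 2 = 5
(((B ⇒ C) + B) + ((B ⇒ A) ⇔ (C ⇔ C))) ⇔ (C ⇔ C) = 4 ⇔ 5 = 4
¬((((B ⇒ C) + B) + ((B ⇒ A) ⇔ (C ⇔ C))) ⇔ (C ⇔ C)) = ¬4 = 1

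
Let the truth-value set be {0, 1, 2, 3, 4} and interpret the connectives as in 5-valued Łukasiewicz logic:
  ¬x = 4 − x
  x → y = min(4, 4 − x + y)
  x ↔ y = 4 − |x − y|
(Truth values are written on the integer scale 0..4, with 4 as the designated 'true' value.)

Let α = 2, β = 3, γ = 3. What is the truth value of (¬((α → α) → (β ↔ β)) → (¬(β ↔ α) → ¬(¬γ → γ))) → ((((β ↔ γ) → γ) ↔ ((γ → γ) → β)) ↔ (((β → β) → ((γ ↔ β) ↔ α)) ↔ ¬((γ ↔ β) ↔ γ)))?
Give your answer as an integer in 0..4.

3

α → α = 2 → 2 = 4
β ↔ β = 3 ↔ 3 = 4
(α → α) → (β ↔ β) = 4 → 4 = 4
¬((α → α) → (β ↔ β)) = ¬4 = 0
β ↔ α = 3 ↔ 2 = 3
¬(β ↔ α) = ¬3 = 1
¬γ = ¬3 = 1
¬γ → γ = 1 → 3 = 4
¬(¬γ → γ) = ¬4 = 0
¬(β ↔ α) → ¬(¬γ → γ) = 1 → 0 = 3
¬((α → α) → (β ↔ β)) → (¬(β ↔ α) → ¬(¬γ → γ)) = 0 → 3 = 4
β ↔ γ = 3 ↔ 3 = 4
(β ↔ γ) → γ = 4 → 3 = 3
γ → γ = 3 → 3 = 4
(γ → γ) → β = 4 → 3 = 3
((β ↔ γ) → γ) ↔ ((γ → γ) → β) = 3 ↔ 3 = 4
β → β = 3 → 3 = 4
γ ↔ β = 3 ↔ 3 = 4
(γ ↔ β) ↔ α = 4 ↔ 2 = 2
(β → β) → ((γ ↔ β) ↔ α) = 4 → 2 = 2
γ ↔ β = 3 ↔ 3 = 4
(γ ↔ β) ↔ γ = 4 ↔ 3 = 3
¬((γ ↔ β) ↔ γ) = ¬3 = 1
((β → β) → ((γ ↔ β) ↔ α)) ↔ ¬((γ ↔ β) ↔ γ) = 2 ↔ 1 = 3
(((β ↔ γ) → γ) ↔ ((γ → γ) → β)) ↔ (((β → β) → ((γ ↔ β) ↔ α)) ↔ ¬((γ ↔ β) ↔ γ)) = 4 ↔ 3 = 3
(¬((α → α) → (β ↔ β)) → (¬(β ↔ α) → ¬(¬γ → γ))) → ((((β ↔ γ) → γ) ↔ ((γ → γ) → β)) ↔ (((β → β) → ((γ ↔ β) ↔ α)) ↔ ¬((γ ↔ β) ↔ γ))) = 4 → 3 = 3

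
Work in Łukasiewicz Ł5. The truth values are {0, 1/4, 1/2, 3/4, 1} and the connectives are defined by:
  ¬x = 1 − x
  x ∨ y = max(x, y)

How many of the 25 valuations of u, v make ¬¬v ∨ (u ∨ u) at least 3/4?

16

value 1: 9 assignments (counts)
value 3/4: 7 assignments (counts)
value 1/2: 5 assignments
value 1/4: 3 assignments
value 0: 1 assignment
So 16 of the 25 assignments meet the threshold.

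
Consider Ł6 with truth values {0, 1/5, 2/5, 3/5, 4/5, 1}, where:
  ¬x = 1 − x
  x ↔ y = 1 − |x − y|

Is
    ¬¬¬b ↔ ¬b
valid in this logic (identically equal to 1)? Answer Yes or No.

Yes

b = 0 ↦ 1
b = 1/5 ↦ 1
b = 2/5 ↦ 1
b = 3/5 ↦ 1
b = 4/5 ↦ 1
b = 1 ↦ 1
Every assignment gives a value ≥ 1.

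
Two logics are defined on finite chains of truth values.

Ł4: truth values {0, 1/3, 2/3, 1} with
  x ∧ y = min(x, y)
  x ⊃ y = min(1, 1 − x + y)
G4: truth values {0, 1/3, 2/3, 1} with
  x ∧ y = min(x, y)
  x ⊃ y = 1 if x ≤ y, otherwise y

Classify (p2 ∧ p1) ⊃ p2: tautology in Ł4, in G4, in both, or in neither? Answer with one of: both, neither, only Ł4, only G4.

In Ł4: every assignment gives 1 — tautology.
In G4: every assignment gives 1 — tautology.

both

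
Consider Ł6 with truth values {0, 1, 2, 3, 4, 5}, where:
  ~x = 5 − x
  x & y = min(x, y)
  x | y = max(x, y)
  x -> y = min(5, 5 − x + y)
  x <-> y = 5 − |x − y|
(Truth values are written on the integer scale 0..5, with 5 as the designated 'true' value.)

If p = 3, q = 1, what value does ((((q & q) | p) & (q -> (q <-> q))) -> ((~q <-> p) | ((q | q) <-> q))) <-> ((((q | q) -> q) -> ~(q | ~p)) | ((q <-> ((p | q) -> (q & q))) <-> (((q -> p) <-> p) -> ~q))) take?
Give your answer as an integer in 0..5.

q & q = 1 & 1 = 1
(q & q) | p = 1 | 3 = 3
q <-> q = 1 <-> 1 = 5
q -> (q <-> q) = 1 -> 5 = 5
((q & q) | p) & (q -> (q <-> q)) = 3 & 5 = 3
~q = ~1 = 4
~q <-> p = 4 <-> 3 = 4
q | q = 1 | 1 = 1
(q | q) <-> q = 1 <-> 1 = 5
(~q <-> p) | ((q | q) <-> q) = 4 | 5 = 5
(((q & q) | p) & (q -> (q <-> q))) -> ((~q <-> p) | ((q | q) <-> q)) = 3 -> 5 = 5
q | q = 1 | 1 = 1
(q | q) -> q = 1 -> 1 = 5
~p = ~3 = 2
q | ~p = 1 | 2 = 2
~(q | ~p) = ~2 = 3
((q | q) -> q) -> ~(q | ~p) = 5 -> 3 = 3
p | q = 3 | 1 = 3
q & q = 1 & 1 = 1
(p | q) -> (q & q) = 3 -> 1 = 3
q <-> ((p | q) -> (q & q)) = 1 <-> 3 = 3
q -> p = 1 -> 3 = 5
(q -> p) <-> p = 5 <-> 3 = 3
~q = ~1 = 4
((q -> p) <-> p) -> ~q = 3 -> 4 = 5
(q <-> ((p | q) -> (q & q))) <-> (((q -> p) <-> p) -> ~q) = 3 <-> 5 = 3
(((q | q) -> q) -> ~(q | ~p)) | ((q <-> ((p | q) -> (q & q))) <-> (((q -> p) <-> p) -> ~q)) = 3 | 3 = 3
((((q & q) | p) & (q -> (q <-> q))) -> ((~q <-> p) | ((q | q) <-> q))) <-> ((((q | q) -> q) -> ~(q | ~p)) | ((q <-> ((p | q) -> (q & q))) <-> (((q -> p) <-> p) -> ~q))) = 5 <-> 3 = 3

3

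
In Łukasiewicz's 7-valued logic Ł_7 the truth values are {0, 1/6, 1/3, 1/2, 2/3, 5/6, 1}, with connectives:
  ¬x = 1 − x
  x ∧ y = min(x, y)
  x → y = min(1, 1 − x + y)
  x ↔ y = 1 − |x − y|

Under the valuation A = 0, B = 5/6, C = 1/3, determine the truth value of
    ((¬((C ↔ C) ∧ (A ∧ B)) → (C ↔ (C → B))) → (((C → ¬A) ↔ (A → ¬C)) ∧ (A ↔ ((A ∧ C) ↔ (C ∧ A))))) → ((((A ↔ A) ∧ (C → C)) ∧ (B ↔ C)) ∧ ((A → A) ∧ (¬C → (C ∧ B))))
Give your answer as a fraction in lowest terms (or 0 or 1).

5/6

C ↔ C = 1/3 ↔ 1/3 = 1
A ∧ B = 0 ∧ 5/6 = 0
(C ↔ C) ∧ (A ∧ B) = 1 ∧ 0 = 0
¬((C ↔ C) ∧ (A ∧ B)) = ¬0 = 1
C → B = 1/3 → 5/6 = 1
C ↔ (C → B) = 1/3 ↔ 1 = 1/3
¬((C ↔ C) ∧ (A ∧ B)) → (C ↔ (C → B)) = 1 → 1/3 = 1/3
¬A = ¬0 = 1
C → ¬A = 1/3 → 1 = 1
¬C = ¬1/3 = 2/3
A → ¬C = 0 → 2/3 = 1
(C → ¬A) ↔ (A → ¬C) = 1 ↔ 1 = 1
A ∧ C = 0 ∧ 1/3 = 0
C ∧ A = 1/3 ∧ 0 = 0
(A ∧ C) ↔ (C ∧ A) = 0 ↔ 0 = 1
A ↔ ((A ∧ C) ↔ (C ∧ A)) = 0 ↔ 1 = 0
((C → ¬A) ↔ (A → ¬C)) ∧ (A ↔ ((A ∧ C) ↔ (C ∧ A))) = 1 ∧ 0 = 0
(¬((C ↔ C) ∧ (A ∧ B)) → (C ↔ (C → B))) → (((C → ¬A) ↔ (A → ¬C)) ∧ (A ↔ ((A ∧ C) ↔ (C ∧ A)))) = 1/3 → 0 = 2/3
A ↔ A = 0 ↔ 0 = 1
C → C = 1/3 → 1/3 = 1
(A ↔ A) ∧ (C → C) = 1 ∧ 1 = 1
B ↔ C = 5/6 ↔ 1/3 = 1/2
((A ↔ A) ∧ (C → C)) ∧ (B ↔ C) = 1 ∧ 1/2 = 1/2
A → A = 0 → 0 = 1
¬C = ¬1/3 = 2/3
C ∧ B = 1/3 ∧ 5/6 = 1/3
¬C → (C ∧ B) = 2/3 → 1/3 = 2/3
(A → A) ∧ (¬C → (C ∧ B)) = 1 ∧ 2/3 = 2/3
(((A ↔ A) ∧ (C → C)) ∧ (B ↔ C)) ∧ ((A → A) ∧ (¬C → (C ∧ B))) = 1/2 ∧ 2/3 = 1/2
((¬((C ↔ C) ∧ (A ∧ B)) → (C ↔ (C → B))) → (((C → ¬A) ↔ (A → ¬C)) ∧ (A ↔ ((A ∧ C) ↔ (C ∧ A))))) → ((((A ↔ A) ∧ (C → C)) ∧ (B ↔ C)) ∧ ((A → A) ∧ (¬C → (C ∧ B)))) = 2/3 → 1/2 = 5/6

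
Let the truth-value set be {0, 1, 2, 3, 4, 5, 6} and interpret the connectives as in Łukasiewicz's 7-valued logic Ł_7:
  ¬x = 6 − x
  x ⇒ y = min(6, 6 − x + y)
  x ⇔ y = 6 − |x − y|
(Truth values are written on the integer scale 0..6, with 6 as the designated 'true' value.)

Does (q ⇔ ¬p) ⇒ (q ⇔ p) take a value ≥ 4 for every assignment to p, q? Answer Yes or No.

No

Counterexample: take p = 0, q = 5.
¬p = ¬0 = 6
q ⇔ ¬p = 5 ⇔ 6 = 5
q ⇔ p = 5 ⇔ 0 = 1
(q ⇔ ¬p) ⇒ (q ⇔ p) = 5 ⇒ 1 = 2
This gives 2, which is below 4.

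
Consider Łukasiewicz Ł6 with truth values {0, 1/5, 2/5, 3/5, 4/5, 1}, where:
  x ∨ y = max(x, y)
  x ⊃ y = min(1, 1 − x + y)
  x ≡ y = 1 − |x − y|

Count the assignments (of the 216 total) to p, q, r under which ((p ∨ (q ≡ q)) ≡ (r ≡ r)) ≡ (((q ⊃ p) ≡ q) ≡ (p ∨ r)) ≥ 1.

46

value 1: 46 assignments (counts)
value 4/5: 48 assignments
value 3/5: 53 assignments
value 2/5: 32 assignments
value 1/5: 25 assignments
value 0: 12 assignments
So 46 of the 216 assignments meet the threshold.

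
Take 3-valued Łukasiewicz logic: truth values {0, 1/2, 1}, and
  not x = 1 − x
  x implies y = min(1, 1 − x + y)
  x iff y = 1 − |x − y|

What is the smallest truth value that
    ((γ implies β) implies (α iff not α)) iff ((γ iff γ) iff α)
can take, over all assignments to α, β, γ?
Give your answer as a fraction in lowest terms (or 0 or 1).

0

Take α = 0, β = 0, γ = 1:
γ implies β = 1 implies 0 = 0
not α = not 0 = 1
α iff not α = 0 iff 1 = 0
(γ implies β) implies (α iff not α) = 0 implies 0 = 1
γ iff γ = 1 iff 1 = 1
(γ iff γ) iff α = 1 iff 0 = 0
((γ implies β) implies (α iff not α)) iff ((γ iff γ) iff α) = 1 iff 0 = 0
No assignment yields a value below 0, so this is the minimum.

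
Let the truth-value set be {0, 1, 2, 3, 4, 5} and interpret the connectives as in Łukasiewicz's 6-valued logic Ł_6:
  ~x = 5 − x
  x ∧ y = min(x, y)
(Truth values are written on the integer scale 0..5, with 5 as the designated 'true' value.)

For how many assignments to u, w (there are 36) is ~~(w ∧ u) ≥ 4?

4

value 5: 1 assignment (counts)
value 4: 3 assignments (counts)
value 3: 5 assignments
value 2: 7 assignments
value 1: 9 assignments
value 0: 11 assignments
So 4 of the 36 assignments meet the threshold.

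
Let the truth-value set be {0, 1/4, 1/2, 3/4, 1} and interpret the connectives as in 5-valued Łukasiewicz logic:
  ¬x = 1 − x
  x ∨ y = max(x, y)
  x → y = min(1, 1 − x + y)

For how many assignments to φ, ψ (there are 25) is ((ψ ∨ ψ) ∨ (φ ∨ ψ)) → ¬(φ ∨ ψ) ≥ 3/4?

9

value 1: 9 assignments (counts)
value 1/2: 7 assignments
value 0: 9 assignments
So 9 of the 25 assignments meet the threshold.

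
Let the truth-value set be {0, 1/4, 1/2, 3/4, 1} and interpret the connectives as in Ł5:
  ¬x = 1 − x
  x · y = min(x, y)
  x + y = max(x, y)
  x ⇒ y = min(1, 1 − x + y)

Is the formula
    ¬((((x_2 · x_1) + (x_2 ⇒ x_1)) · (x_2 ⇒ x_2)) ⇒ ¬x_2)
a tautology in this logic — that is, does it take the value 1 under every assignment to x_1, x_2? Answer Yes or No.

No

Counterexample: take x_1 = 0, x_2 = 0.
x_2 · x_1 = 0 · 0 = 0
x_2 ⇒ x_1 = 0 ⇒ 0 = 1
(x_2 · x_1) + (x_2 ⇒ x_1) = 0 + 1 = 1
x_2 ⇒ x_2 = 0 ⇒ 0 = 1
((x_2 · x_1) + (x_2 ⇒ x_1)) · (x_2 ⇒ x_2) = 1 · 1 = 1
¬x_2 = ¬0 = 1
(((x_2 · x_1) + (x_2 ⇒ x_1)) · (x_2 ⇒ x_2)) ⇒ ¬x_2 = 1 ⇒ 1 = 1
¬((((x_2 · x_1) + (x_2 ⇒ x_1)) · (x_2 ⇒ x_2)) ⇒ ¬x_2) = ¬1 = 0
This gives 0 ≠ 1.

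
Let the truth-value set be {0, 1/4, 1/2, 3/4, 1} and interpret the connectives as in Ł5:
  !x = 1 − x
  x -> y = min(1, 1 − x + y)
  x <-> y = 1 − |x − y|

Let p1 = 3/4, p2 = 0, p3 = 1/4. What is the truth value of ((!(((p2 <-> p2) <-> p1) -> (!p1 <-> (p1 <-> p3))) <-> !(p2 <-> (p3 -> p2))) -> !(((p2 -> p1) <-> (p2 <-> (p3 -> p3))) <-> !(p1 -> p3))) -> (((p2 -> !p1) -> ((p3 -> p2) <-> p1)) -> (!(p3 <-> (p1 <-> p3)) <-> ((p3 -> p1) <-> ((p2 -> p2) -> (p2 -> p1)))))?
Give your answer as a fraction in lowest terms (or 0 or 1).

p2 <-> p2 = 0 <-> 0 = 1
(p2 <-> p2) <-> p1 = 1 <-> 3/4 = 3/4
!p1 = !3/4 = 1/4
p1 <-> p3 = 3/4 <-> 1/4 = 1/2
!p1 <-> (p1 <-> p3) = 1/4 <-> 1/2 = 3/4
((p2 <-> p2) <-> p1) -> (!p1 <-> (p1 <-> p3)) = 3/4 -> 3/4 = 1
!(((p2 <-> p2) <-> p1) -> (!p1 <-> (p1 <-> p3))) = !1 = 0
p3 -> p2 = 1/4 -> 0 = 3/4
p2 <-> (p3 -> p2) = 0 <-> 3/4 = 1/4
!(p2 <-> (p3 -> p2)) = !1/4 = 3/4
!(((p2 <-> p2) <-> p1) -> (!p1 <-> (p1 <-> p3))) <-> !(p2 <-> (p3 -> p2)) = 0 <-> 3/4 = 1/4
p2 -> p1 = 0 -> 3/4 = 1
p3 -> p3 = 1/4 -> 1/4 = 1
p2 <-> (p3 -> p3) = 0 <-> 1 = 0
(p2 -> p1) <-> (p2 <-> (p3 -> p3)) = 1 <-> 0 = 0
p1 -> p3 = 3/4 -> 1/4 = 1/2
!(p1 -> p3) = !1/2 = 1/2
((p2 -> p1) <-> (p2 <-> (p3 -> p3))) <-> !(p1 -> p3) = 0 <-> 1/2 = 1/2
!(((p2 -> p1) <-> (p2 <-> (p3 -> p3))) <-> !(p1 -> p3)) = !1/2 = 1/2
(!(((p2 <-> p2) <-> p1) -> (!p1 <-> (p1 <-> p3))) <-> !(p2 <-> (p3 -> p2))) -> !(((p2 -> p1) <-> (p2 <-> (p3 -> p3))) <-> !(p1 -> p3)) = 1/4 -> 1/2 = 1
!p1 = !3/4 = 1/4
p2 -> !p1 = 0 -> 1/4 = 1
p3 -> p2 = 1/4 -> 0 = 3/4
(p3 -> p2) <-> p1 = 3/4 <-> 3/4 = 1
(p2 -> !p1) -> ((p3 -> p2) <-> p1) = 1 -> 1 = 1
p1 <-> p3 = 3/4 <-> 1/4 = 1/2
p3 <-> (p1 <-> p3) = 1/4 <-> 1/2 = 3/4
!(p3 <-> (p1 <-> p3)) = !3/4 = 1/4
p3 -> p1 = 1/4 -> 3/4 = 1
p2 -> p2 = 0 -> 0 = 1
p2 -> p1 = 0 -> 3/4 = 1
(p2 -> p2) -> (p2 -> p1) = 1 -> 1 = 1
(p3 -> p1) <-> ((p2 -> p2) -> (p2 -> p1)) = 1 <-> 1 = 1
!(p3 <-> (p1 <-> p3)) <-> ((p3 -> p1) <-> ((p2 -> p2) -> (p2 -> p1))) = 1/4 <-> 1 = 1/4
((p2 -> !p1) -> ((p3 -> p2) <-> p1)) -> (!(p3 <-> (p1 <-> p3)) <-> ((p3 -> p1) <-> ((p2 -> p2) -> (p2 -> p1)))) = 1 -> 1/4 = 1/4
((!(((p2 <-> p2) <-> p1) -> (!p1 <-> (p1 <-> p3))) <-> !(p2 <-> (p3 -> p2))) -> !(((p2 -> p1) <-> (p2 <-> (p3 -> p3))) <-> !(p1 -> p3))) -> (((p2 -> !p1) -> ((p3 -> p2) <-> p1)) -> (!(p3 <-> (p1 <-> p3)) <-> ((p3 -> p1) <-> ((p2 -> p2) -> (p2 -> p1))))) = 1 -> 1/4 = 1/4

1/4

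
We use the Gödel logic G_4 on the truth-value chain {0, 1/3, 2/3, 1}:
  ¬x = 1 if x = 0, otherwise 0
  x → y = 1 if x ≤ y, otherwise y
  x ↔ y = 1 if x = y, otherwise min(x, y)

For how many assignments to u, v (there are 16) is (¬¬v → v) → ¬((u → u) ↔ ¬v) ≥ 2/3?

12

u = 0, v = 0 ↦ 0  <
u = 0, v = 1/3 ↦ 1  ≥
u = 0, v = 2/3 ↦ 1  ≥
u = 0, v = 1 ↦ 1  ≥
u = 1/3, v = 0 ↦ 0  <
u = 1/3, v = 1/3 ↦ 1  ≥
u = 1/3, v = 2/3 ↦ 1  ≥
u = 1/3, v = 1 ↦ 1  ≥
u = 2/3, v = 0 ↦ 0  <
u = 2/3, v = 1/3 ↦ 1  ≥
u = 2/3, v = 2/3 ↦ 1  ≥
u = 2/3, v = 1 ↦ 1  ≥
u = 1, v = 0 ↦ 0  <
u = 1, v = 1/3 ↦ 1  ≥
u = 1, v = 2/3 ↦ 1  ≥
u = 1, v = 1 ↦ 1  ≥
So 12 of the 16 assignments meet the threshold.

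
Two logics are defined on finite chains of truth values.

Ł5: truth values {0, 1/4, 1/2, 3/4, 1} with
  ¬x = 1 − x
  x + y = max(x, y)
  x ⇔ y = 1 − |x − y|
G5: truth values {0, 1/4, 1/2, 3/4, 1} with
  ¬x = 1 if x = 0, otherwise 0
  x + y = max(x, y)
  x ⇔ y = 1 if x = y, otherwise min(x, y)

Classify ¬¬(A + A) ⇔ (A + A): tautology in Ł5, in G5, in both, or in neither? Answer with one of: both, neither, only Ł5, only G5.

In Ł5: every assignment gives 1 — tautology.
In G5: at A = 1/4 the value is 1/4 — not a tautology.

only Ł5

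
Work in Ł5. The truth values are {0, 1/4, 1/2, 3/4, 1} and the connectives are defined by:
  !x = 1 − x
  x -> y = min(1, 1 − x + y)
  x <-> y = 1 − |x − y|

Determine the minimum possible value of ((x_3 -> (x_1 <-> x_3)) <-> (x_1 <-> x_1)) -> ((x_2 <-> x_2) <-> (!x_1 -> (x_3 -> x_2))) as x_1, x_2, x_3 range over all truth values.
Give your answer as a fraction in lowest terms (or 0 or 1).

Take x_1 = 0, x_2 = 0, x_3 = 1/2:
x_1 <-> x_3 = 0 <-> 1/2 = 1/2
x_3 -> (x_1 <-> x_3) = 1/2 -> 1/2 = 1
x_1 <-> x_1 = 0 <-> 0 = 1
(x_3 -> (x_1 <-> x_3)) <-> (x_1 <-> x_1) = 1 <-> 1 = 1
x_2 <-> x_2 = 0 <-> 0 = 1
!x_1 = !0 = 1
x_3 -> x_2 = 1/2 -> 0 = 1/2
!x_1 -> (x_3 -> x_2) = 1 -> 1/2 = 1/2
(x_2 <-> x_2) <-> (!x_1 -> (x_3 -> x_2)) = 1 <-> 1/2 = 1/2
((x_3 -> (x_1 <-> x_3)) <-> (x_1 <-> x_1)) -> ((x_2 <-> x_2) <-> (!x_1 -> (x_3 -> x_2))) = 1 -> 1/2 = 1/2
No assignment yields a value below 1/2, so this is the minimum.

1/2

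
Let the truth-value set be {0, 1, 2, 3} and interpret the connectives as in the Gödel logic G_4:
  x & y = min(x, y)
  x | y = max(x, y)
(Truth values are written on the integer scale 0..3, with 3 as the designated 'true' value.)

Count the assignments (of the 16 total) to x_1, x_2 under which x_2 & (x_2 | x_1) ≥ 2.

8

x_1 = 0, x_2 = 0 ↦ 0  <
x_1 = 0, x_2 = 1 ↦ 1  <
x_1 = 0, x_2 = 2 ↦ 2  ≥
x_1 = 0, x_2 = 3 ↦ 3  ≥
x_1 = 1, x_2 = 0 ↦ 0  <
x_1 = 1, x_2 = 1 ↦ 1  <
x_1 = 1, x_2 = 2 ↦ 2  ≥
x_1 = 1, x_2 = 3 ↦ 3  ≥
x_1 = 2, x_2 = 0 ↦ 0  <
x_1 = 2, x_2 = 1 ↦ 1  <
x_1 = 2, x_2 = 2 ↦ 2  ≥
x_1 = 2, x_2 = 3 ↦ 3  ≥
x_1 = 3, x_2 = 0 ↦ 0  <
x_1 = 3, x_2 = 1 ↦ 1  <
x_1 = 3, x_2 = 2 ↦ 2  ≥
x_1 = 3, x_2 = 3 ↦ 3  ≥
So 8 of the 16 assignments meet the threshold.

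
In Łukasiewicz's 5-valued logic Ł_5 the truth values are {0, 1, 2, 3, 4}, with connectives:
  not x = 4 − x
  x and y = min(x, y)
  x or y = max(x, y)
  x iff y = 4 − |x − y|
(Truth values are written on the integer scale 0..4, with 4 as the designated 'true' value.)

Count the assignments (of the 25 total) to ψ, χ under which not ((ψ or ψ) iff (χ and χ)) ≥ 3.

value 4: 2 assignments (counts)
value 3: 4 assignments (counts)
value 2: 6 assignments
value 1: 8 assignments
value 0: 5 assignments
So 6 of the 25 assignments meet the threshold.

6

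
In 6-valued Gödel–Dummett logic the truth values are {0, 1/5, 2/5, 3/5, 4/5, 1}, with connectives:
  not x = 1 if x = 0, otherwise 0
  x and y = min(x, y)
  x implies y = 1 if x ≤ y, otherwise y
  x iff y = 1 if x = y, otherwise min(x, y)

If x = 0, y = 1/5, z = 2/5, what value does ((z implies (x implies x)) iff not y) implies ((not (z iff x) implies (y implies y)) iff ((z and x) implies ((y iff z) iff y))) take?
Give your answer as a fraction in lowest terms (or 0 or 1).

x implies x = 0 implies 0 = 1
z implies (x implies x) = 2/5 implies 1 = 1
not y = not 1/5 = 0
(z implies (x implies x)) iff not y = 1 iff 0 = 0
z iff x = 2/5 iff 0 = 0
not (z iff x) = not 0 = 1
y implies y = 1/5 implies 1/5 = 1
not (z iff x) implies (y implies y) = 1 implies 1 = 1
z and x = 2/5 and 0 = 0
y iff z = 1/5 iff 2/5 = 1/5
(y iff z) iff y = 1/5 iff 1/5 = 1
(z and x) implies ((y iff z) iff y) = 0 implies 1 = 1
(not (z iff x) implies (y implies y)) iff ((z and x) implies ((y iff z) iff y)) = 1 iff 1 = 1
((z implies (x implies x)) iff not y) implies ((not (z iff x) implies (y implies y)) iff ((z and x) implies ((y iff z) iff y))) = 0 implies 1 = 1

1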